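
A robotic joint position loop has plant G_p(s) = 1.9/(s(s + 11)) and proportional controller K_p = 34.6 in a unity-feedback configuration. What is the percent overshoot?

The closed-loop denominator s² + 11s + 65.74 gives ω_n = √65.74 = 8.108 and ζ = 11/(2ω_n) = 0.6783.
%OS = 100·exp(−πζ/√(1−ζ²)) = 100·exp(−π·0.6783/√0.5399) = 5.5%.

5.5%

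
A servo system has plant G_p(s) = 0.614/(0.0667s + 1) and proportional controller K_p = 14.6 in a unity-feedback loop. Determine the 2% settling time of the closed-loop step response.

T_s ≈ 0.0268 s

Closed loop: T(s) = K_p·G_p/(1+K_p·G_p) = 8.964/(0.0667s + 1 + 8.964), with pole at s = −(1 + 8.964)/0.0667 = −149.4.
τ = 1/149.4 = 0.006694 s, so 2% settling time ≈ 4τ = 0.0268 s.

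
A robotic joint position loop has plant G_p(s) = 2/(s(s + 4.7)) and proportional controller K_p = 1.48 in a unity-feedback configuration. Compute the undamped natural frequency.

With unity feedback the closed-loop characteristic equation is s² + 4.7s + 1.48·2 = s² + 4.7s + 2.96 = 0.
Matching s² + 2ζω_n s + ω_n²: ω_n = √2.96 = 1.72 rad/s and 2ζω_n = 4.7, so ζ = 4.7/(2·1.72) = 1.37.

ω_n = 1.72 rad/s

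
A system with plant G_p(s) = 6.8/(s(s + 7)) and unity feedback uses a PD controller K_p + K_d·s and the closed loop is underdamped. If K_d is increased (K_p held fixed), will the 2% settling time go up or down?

Characteristic equation s² + (7 + 6.8K_d)s + 6.8K_p = 0: raising K_d increases ζω_n = (7+6.8K_d)/2 while the loop stays underdamped, so T_s ≈ 4/(ζω_n) decreases.

decrease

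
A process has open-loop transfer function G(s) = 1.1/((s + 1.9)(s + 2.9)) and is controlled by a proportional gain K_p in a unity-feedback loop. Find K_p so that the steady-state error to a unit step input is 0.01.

For a type-0 loop with proportional control, e_ss = 1/(1 + K_p·G(0)).
G(0) = 0.1996. Require 1/(1 + K_p·0.1996) = 0.01, so 1 + 0.1996·K_p = 100.
K_p = (100 − 1)/0.1996 = 496.

K_p = 496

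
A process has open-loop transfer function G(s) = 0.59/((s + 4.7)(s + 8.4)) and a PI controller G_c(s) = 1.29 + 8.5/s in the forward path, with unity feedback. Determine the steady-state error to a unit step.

The open loop G_c(s)G(s) has a pole at the origin (type 1), so the static position error constant is infinite and e_ss = 1/(1+∞) = 0.

0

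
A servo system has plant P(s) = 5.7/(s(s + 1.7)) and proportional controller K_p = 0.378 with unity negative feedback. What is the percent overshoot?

10.7%

Closed-loop characteristic equation: s² + 1.7s + 2.155 = 0, so ω_n = 1.468 rad/s and ζ = 1.7/(2·1.468) = 0.5791.
%OS = 100·exp(−πζ/√(1−ζ²)) = 100·exp(−π·0.5791/√0.6647) = 10.7%.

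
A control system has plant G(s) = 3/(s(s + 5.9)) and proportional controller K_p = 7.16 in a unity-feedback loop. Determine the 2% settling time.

From 1 + K_pG(s) = 0: s² + 5.9s + 21.48 = 0 ⇒ ω_n = 4.635, ζ = 0.6365.
2% settling time T_s ≈ 4/(ζω_n) = 4/2.95 = 1.36 s.

T_s ≈ 1.36 s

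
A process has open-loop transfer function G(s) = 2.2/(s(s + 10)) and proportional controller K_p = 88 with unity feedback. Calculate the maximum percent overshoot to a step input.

The closed-loop denominator s² + 10s + 193.6 gives ω_n = √193.6 = 13.91 and ζ = 10/(2ω_n) = 0.3593.
%OS = 100·exp(−πζ/√(1−ζ²)) = 100·exp(−π·0.3593/√0.8709) = 29.8%.

29.8%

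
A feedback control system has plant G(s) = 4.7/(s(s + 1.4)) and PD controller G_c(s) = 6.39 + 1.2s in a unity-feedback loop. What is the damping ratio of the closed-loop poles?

Forward path: (6.39 + 1.2s)·4.7/(s(s+1.4)). The closed-loop characteristic equation is s² + (1.4 + 4.7·1.2)s + 4.7·6.39 = 0.
That is s² + 7.04s + 30.03 = 0, so ω_n = 5.48 rad/s and ζ = 7.04/(2·5.48) = 0.6423.

ζ = 0.642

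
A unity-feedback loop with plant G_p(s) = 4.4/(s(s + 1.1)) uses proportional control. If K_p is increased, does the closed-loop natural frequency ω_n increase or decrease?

increase

ω_n = √(4.4·K_p), which grows with K_p.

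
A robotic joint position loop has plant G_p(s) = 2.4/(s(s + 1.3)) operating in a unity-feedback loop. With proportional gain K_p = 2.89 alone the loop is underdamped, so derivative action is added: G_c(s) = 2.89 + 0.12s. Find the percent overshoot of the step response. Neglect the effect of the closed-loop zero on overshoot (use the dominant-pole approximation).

37%

Forward path: (2.89 + 0.12s)·2.4/(s(s+1.3)). The closed-loop characteristic equation is s² + (1.3 + 2.4·0.12)s + 2.4·2.89 = 0.
That is s² + 1.588s + 6.936 = 0, so ω_n = 2.634 rad/s and ζ = 1.588/(2·2.634) = 0.3015.
%OS = 100·exp(−πζ/√(1−ζ²)) = 37%.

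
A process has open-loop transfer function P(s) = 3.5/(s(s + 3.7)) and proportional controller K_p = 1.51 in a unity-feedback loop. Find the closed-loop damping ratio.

ζ = 0.805

1 + K_p·P(s) = 0 gives s² + 3.7s + 5.285 = 0.
So ω_n² = 5.285 ⇒ ω_n = 2.299 rad/s, and ζ = 3.7/(2ω_n) = 0.805.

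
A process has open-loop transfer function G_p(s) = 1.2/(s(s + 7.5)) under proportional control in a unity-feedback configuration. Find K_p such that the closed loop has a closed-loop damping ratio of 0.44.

K_p = 60.5

Closed-loop characteristic equation: s² + 7.5s + K_p·1.2 = 0.
So ω_n = √(1.2K_p) and 2ζω_n = 7.5, giving ζ = 7.5/(2√(1.2K_p)).
Setting ζ = 0.44: √(1.2K_p) = 7.5/(2·0.44) = 8.523, so K_p = 72.64/1.2 = 60.5.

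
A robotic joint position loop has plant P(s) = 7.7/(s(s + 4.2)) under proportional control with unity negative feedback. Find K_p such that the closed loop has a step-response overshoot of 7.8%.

From %OS = 100·exp(−πζ/√(1−ζ²)) = 7.8%, ζ = −ln(0.078)/√(π²+ln²(0.078)) = 0.6304.
Characteristic equation s² + 4.2s + 7.7K_p = 0 gives ζ = 4.2/(2√(7.7K_p)).
Setting ζ = 0.6304: √(7.7K_p) = 4.2/(2·0.6304) = 3.331, so K_p = 11.1/7.7 = 1.44.

K_p = 1.44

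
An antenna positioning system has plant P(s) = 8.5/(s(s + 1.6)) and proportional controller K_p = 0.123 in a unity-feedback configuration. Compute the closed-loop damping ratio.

ζ = 0.782

The closed-loop denominator is s(s+1.6) + 0.123·8.5 = s² + 1.6s + 1.046.
Matching s² + 2ζω_n s + ω_n²: ω_n = √1.046 = 1.022 rad/s and 2ζω_n = 1.6, so ζ = 1.6/(2·1.022) = 0.782.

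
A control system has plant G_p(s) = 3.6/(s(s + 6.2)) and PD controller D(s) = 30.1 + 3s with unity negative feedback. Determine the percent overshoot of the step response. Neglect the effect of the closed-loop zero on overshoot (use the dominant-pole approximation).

1.18%

Forward path: (30.1 + 3s)·3.6/(s(s+6.2)). The closed-loop characteristic equation is s² + (6.2 + 3.6·3)s + 3.6·30.1 = 0.
That is s² + 17s + 108.4 = 0, so ω_n = 10.41 rad/s and ζ = 17/(2·10.41) = 0.8166.
%OS = 100·exp(−πζ/√(1−ζ²)) = 1.18%.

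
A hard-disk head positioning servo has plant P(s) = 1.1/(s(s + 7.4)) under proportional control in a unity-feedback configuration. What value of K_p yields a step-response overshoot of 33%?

From %OS = 100·exp(−πζ/√(1−ζ²)) = 33%, ζ = −ln(0.33)/√(π²+ln²(0.33)) = 0.3328.
Characteristic equation s² + 7.4s + 1.1K_p = 0 gives ζ = 7.4/(2√(1.1K_p)).
Setting ζ = 0.3328: √(1.1K_p) = 7.4/(2·0.3328) = 11.12, so K_p = 123.6/1.1 = 112.

K_p = 112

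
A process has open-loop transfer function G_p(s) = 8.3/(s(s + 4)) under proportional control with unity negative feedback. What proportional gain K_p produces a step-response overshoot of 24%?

From %OS = 100·exp(−πζ/√(1−ζ²)) = 24%, ζ = −ln(0.24)/√(π²+ln²(0.24)) = 0.4136.
Characteristic equation s² + 4s + 8.3K_p = 0 gives ζ = 4/(2√(8.3K_p)).
Setting ζ = 0.4136: √(8.3K_p) = 4/(2·0.4136) = 4.836, so K_p = 23.38/8.3 = 2.82.

K_p = 2.82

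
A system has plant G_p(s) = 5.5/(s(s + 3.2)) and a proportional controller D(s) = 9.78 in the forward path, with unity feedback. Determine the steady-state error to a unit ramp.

0.0595

The loop has one pole at the origin (type 1). Velocity error constant K_v = lim_{s→0} s·D(s)G_p(s) = 9.78·5.5/3.2 = 16.81.
Steady-state error to a unit ramp: e_ss = 1/K_v = 0.0595.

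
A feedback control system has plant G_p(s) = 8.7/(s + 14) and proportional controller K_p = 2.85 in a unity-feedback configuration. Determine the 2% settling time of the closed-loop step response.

T_s ≈ 0.103 s

Closed-loop transfer function: T(s) = K_p·G_p(s)/(1 + K_p·G_p(s)) = 24.79/(s + 14 + 24.79) = 24.79/(s + 38.8).
Time constant τ = 1/38.8 = 0.02578 s, so the 2% settling time is about 4τ = 0.103 s.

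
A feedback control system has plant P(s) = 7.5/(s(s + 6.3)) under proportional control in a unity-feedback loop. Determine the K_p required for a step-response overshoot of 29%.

K_p = 9.84

From %OS = 100·exp(−πζ/√(1−ζ²)) = 29%, ζ = −ln(0.29)/√(π²+ln²(0.29)) = 0.3666.
Characteristic equation s² + 6.3s + 7.5K_p = 0 gives ζ = 6.3/(2√(7.5K_p)).
Setting ζ = 0.3666: √(7.5K_p) = 6.3/(2·0.3666) = 8.593, so K_p = 73.83/7.5 = 9.84.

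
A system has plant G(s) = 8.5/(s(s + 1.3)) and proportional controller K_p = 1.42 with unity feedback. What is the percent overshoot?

55%

The closed-loop denominator s² + 1.3s + 12.07 gives ω_n = √12.07 = 3.474 and ζ = 1.3/(2ω_n) = 0.1871.
%OS = 100·exp(−πζ/√(1−ζ²)) = 100·exp(−π·0.1871/√0.965) = 55%.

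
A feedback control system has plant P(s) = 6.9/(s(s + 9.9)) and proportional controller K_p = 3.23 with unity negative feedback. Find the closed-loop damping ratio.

With unity feedback the closed-loop characteristic equation is s² + 9.9s + 3.23·6.9 = s² + 9.9s + 22.29 = 0.
Matching s² + 2ζω_n s + ω_n²: ω_n = √22.29 = 4.721 rad/s and 2ζω_n = 9.9, so ζ = 9.9/(2·4.721) = 1.05.

ζ = 1.05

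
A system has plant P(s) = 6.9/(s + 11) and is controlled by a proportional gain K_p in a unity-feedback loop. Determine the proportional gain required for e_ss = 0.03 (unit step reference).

For a type-0 loop with proportional control, e_ss = 1/(1 + K_p·P(0)).
P(0) = 0.6273. Require 1/(1 + K_p·0.6273) = 0.03, so 1 + 0.6273·K_p = 33.33.
K_p = (33.33 − 1)/0.6273 = 51.5.

K_p = 51.5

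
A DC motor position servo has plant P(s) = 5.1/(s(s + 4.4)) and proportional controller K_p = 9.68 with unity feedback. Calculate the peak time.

Closed-loop characteristic equation: s² + 4.4s + 49.37 = 0, so ω_n = 7.026 rad/s and ζ = 4.4/(2·7.026) = 0.3131.
Damped frequency ω_d = ω_n√(1−ζ²) = 6.673 rad/s, so peak time T_p = π/ω_d = 0.471 s.

T_p = 0.471 s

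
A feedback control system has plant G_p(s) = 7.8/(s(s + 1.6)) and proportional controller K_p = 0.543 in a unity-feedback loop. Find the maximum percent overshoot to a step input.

26.6%

From 1 + K_pG_p(s) = 0: s² + 1.6s + 4.235 = 0 ⇒ ω_n = 2.058, ζ = 0.3887.
%OS = 100·exp(−πζ/√(1−ζ²)) = 100·exp(−π·0.3887/√0.8489) = 26.6%.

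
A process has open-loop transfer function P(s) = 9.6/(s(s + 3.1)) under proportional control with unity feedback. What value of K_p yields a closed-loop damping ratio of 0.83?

Closed-loop characteristic equation: s² + 3.1s + K_p·9.6 = 0.
So ω_n = √(9.6K_p) and 2ζω_n = 3.1, giving ζ = 3.1/(2√(9.6K_p)).
Setting ζ = 0.83: √(9.6K_p) = 3.1/(2·0.83) = 1.867, so K_p = 3.487/9.6 = 0.363.

K_p = 0.363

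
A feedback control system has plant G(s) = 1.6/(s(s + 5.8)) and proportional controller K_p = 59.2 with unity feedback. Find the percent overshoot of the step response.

The closed-loop denominator s² + 5.8s + 94.72 gives ω_n = √94.72 = 9.732 and ζ = 5.8/(2ω_n) = 0.298.
%OS = 100·exp(−πζ/√(1−ζ²)) = 100·exp(−π·0.298/√0.9112) = 37.5%.

37.5%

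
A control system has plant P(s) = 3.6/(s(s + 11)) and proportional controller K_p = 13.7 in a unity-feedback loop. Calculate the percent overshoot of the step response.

1.91%

From 1 + K_pP(s) = 0: s² + 11s + 49.32 = 0 ⇒ ω_n = 7.023, ζ = 0.7832.
%OS = 100·exp(−πζ/√(1−ζ²)) = 100·exp(−π·0.7832/√0.3867) = 1.91%.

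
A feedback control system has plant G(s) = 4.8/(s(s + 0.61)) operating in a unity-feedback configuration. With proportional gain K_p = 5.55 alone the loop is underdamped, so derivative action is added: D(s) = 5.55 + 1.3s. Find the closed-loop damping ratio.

ζ = 0.664

Forward path: (5.55 + 1.3s)·4.8/(s(s+0.61)). The closed-loop characteristic equation is s² + (0.61 + 4.8·1.3)s + 4.8·5.55 = 0.
That is s² + 6.85s + 26.64 = 0, so ω_n = 5.161 rad/s and ζ = 6.85/(2·5.161) = 0.6636.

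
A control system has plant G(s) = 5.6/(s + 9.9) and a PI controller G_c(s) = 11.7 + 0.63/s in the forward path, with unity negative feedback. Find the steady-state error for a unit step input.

The open loop G_c(s)G(s) has a pole at the origin (type 1), so the static position error constant is infinite and e_ss = 1/(1+∞) = 0.

0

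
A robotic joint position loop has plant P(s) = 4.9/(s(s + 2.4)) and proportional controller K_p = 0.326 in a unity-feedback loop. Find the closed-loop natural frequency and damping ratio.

1 + K_p·P(s) = 0 gives s² + 2.4s + 1.597 = 0.
Matching s² + 2ζω_n s + ω_n²: ω_n = √1.597 = 1.264 rad/s and 2ζω_n = 2.4, so ζ = 2.4/(2·1.264) = 0.949.

ω_n = 1.26 rad/s, ζ = 0.949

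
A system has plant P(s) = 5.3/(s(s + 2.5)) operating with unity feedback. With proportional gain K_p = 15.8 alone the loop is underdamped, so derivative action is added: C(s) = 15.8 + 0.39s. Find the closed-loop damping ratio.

Forward path: (15.8 + 0.39s)·5.3/(s(s+2.5)). The closed-loop characteristic equation is s² + (2.5 + 5.3·0.39)s + 5.3·15.8 = 0.
That is s² + 4.567s + 83.74 = 0, so ω_n = 9.151 rad/s and ζ = 4.567/(2·9.151) = 0.2495.

ζ = 0.25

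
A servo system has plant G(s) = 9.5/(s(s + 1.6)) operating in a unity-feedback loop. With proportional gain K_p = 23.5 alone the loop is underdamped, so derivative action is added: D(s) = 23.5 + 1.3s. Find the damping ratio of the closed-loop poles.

Forward path: (23.5 + 1.3s)·9.5/(s(s+1.6)). The closed-loop characteristic equation is s² + (1.6 + 9.5·1.3)s + 9.5·23.5 = 0.
That is s² + 13.95s + 223.2 = 0, so ω_n = 14.94 rad/s and ζ = 13.95/(2·14.94) = 0.4668.

ζ = 0.467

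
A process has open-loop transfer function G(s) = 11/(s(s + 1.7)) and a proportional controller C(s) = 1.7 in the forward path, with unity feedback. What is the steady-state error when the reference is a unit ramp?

The loop has one pole at the origin (type 1). Velocity error constant K_v = lim_{s→0} s·C(s)G(s) = 1.7·11/1.7 = 11.
Steady-state error to a unit ramp: e_ss = 1/K_v = 0.0909.

0.0909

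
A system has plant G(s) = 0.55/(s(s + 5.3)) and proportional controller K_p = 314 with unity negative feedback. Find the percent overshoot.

52.4%

Closed-loop characteristic equation: s² + 5.3s + 172.7 = 0, so ω_n = 13.14 rad/s and ζ = 5.3/(2·13.14) = 0.2017.
%OS = 100·exp(−πζ/√(1−ζ²)) = 100·exp(−π·0.2017/√0.9593) = 52.4%.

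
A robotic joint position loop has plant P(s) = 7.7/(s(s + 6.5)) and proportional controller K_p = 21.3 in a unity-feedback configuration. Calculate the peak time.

T_p = 0.254 s

From 1 + K_pP(s) = 0: s² + 6.5s + 164 = 0 ⇒ ω_n = 12.81, ζ = 0.2538.
Damped frequency ω_d = ω_n√(1−ζ²) = 12.39 rad/s, so peak time T_p = π/ω_d = 0.254 s.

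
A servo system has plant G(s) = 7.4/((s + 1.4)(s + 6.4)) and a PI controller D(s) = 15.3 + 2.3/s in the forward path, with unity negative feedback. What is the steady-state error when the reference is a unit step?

The open loop D(s)G(s) has a pole at the origin (type 1), so the static position error constant is infinite and e_ss = 1/(1+∞) = 0.

0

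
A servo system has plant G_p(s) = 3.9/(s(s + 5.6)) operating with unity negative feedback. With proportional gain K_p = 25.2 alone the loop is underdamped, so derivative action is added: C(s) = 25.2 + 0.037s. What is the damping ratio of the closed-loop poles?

ζ = 0.29

Forward path: (25.2 + 0.037s)·3.9/(s(s+5.6)). The closed-loop characteristic equation is s² + (5.6 + 3.9·0.037)s + 3.9·25.2 = 0.
That is s² + 5.744s + 98.28 = 0, so ω_n = 9.914 rad/s and ζ = 5.744/(2·9.914) = 0.2897.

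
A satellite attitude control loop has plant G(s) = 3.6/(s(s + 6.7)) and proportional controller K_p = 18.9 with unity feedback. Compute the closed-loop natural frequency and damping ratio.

ω_n = 8.25 rad/s, ζ = 0.406

The closed-loop denominator is s(s+6.7) + 18.9·3.6 = s² + 6.7s + 68.04.
Matching s² + 2ζω_n s + ω_n²: ω_n = √68.04 = 8.249 rad/s and 2ζω_n = 6.7, so ζ = 6.7/(2·8.249) = 0.406.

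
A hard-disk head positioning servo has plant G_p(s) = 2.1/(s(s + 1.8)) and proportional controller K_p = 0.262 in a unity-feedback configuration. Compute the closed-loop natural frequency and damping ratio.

With unity feedback the closed-loop characteristic equation is s² + 1.8s + 0.262·2.1 = s² + 1.8s + 0.5502 = 0.
Matching s² + 2ζω_n s + ω_n²: ω_n = √0.5502 = 0.7418 rad/s and 2ζω_n = 1.8, so ζ = 1.8/(2·0.7418) = 1.21.

ω_n = 0.742 rad/s, ζ = 1.21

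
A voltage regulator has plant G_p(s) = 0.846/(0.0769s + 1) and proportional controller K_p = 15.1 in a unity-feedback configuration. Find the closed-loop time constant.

Closed loop: T(s) = K_p·G_p/(1+K_p·G_p) = 12.77/(0.0769s + 1 + 12.77), with pole at s = −(1 + 12.77)/0.0769 = −179.1.
Closed-loop time constant τ = 1/179.1 = 0.00558 s.

τ = 0.00558 s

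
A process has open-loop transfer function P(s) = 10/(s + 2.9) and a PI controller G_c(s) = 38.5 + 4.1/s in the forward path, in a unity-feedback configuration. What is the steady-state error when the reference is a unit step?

0

The open loop G_c(s)P(s) has a pole at the origin (type 1), so the static position error constant is infinite and e_ss = 1/(1+∞) = 0.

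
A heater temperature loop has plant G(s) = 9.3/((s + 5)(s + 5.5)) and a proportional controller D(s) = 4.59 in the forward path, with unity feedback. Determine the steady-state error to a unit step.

0.392

The loop is type 0. Static position error constant K_pos = D(0)·G(0) = 4.59·0.3382 = 1.552.
Steady-state error to a unit step: e_ss = 1/(1+K_pos) = 1/2.552 = 0.392.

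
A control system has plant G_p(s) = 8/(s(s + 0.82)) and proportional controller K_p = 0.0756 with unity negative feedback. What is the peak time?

T_p = 4.75 s

Closed-loop characteristic equation: s² + 0.82s + 0.6048 = 0, so ω_n = 0.7777 rad/s and ζ = 0.82/(2·0.7777) = 0.5272.
Damped frequency ω_d = ω_n√(1−ζ²) = 0.6608 rad/s, so peak time T_p = π/ω_d = 4.75 s.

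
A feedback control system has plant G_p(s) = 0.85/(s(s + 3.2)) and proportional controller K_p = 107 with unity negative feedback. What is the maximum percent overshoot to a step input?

58.6%

Closed-loop characteristic equation: s² + 3.2s + 90.95 = 0, so ω_n = 9.537 rad/s and ζ = 3.2/(2·9.537) = 0.1678.
%OS = 100·exp(−πζ/√(1−ζ²)) = 100·exp(−π·0.1678/√0.9719) = 58.6%.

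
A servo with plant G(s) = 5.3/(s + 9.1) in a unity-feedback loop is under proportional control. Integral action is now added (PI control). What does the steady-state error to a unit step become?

Adding integral action puts a pole at s = 0 in the forward path, raising the system type to 1; a type-1 loop has zero steady-state error to a step.

0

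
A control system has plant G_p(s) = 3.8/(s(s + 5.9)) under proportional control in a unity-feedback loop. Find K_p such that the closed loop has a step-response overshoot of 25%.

K_p = 14.1

From %OS = 100·exp(−πζ/√(1−ζ²)) = 25%, ζ = −ln(0.25)/√(π²+ln²(0.25)) = 0.4037.
Characteristic equation s² + 5.9s + 3.8K_p = 0 gives ζ = 5.9/(2√(3.8K_p)).
Setting ζ = 0.4037: √(3.8K_p) = 5.9/(2·0.4037) = 7.307, so K_p = 53.39/3.8 = 14.1.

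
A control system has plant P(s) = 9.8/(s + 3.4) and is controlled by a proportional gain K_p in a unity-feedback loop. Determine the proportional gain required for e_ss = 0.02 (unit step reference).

The loop is type 0, so e_ss(step) = 1/(1 + K_pos) with K_pos = K_p·P(0).
P(0) = 2.882. Require 1/(1 + K_p·2.882) = 0.02, so 1 + 2.882·K_p = 50.
K_p = (50 − 1)/2.882 = 17.

K_p = 17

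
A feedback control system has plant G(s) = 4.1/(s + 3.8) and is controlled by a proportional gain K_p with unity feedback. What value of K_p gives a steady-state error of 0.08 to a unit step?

The loop is type 0, so e_ss(step) = 1/(1 + K_pos) with K_pos = K_p·G(0).
G(0) = 1.079. Require 1/(1 + K_p·1.079) = 0.08, so 1 + 1.079·K_p = 12.5.
K_p = (12.5 − 1)/1.079 = 10.7.

K_p = 10.7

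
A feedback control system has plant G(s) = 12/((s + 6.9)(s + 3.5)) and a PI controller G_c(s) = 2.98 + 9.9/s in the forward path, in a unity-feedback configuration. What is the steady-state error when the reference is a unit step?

0

The open loop G_c(s)G(s) has a pole at the origin (type 1), so the static position error constant is infinite and e_ss = 1/(1+∞) = 0.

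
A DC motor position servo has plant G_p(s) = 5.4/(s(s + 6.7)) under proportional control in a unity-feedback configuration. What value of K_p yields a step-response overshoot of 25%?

From %OS = 100·exp(−πζ/√(1−ζ²)) = 25%, ζ = −ln(0.25)/√(π²+ln²(0.25)) = 0.4037.
Characteristic equation s² + 6.7s + 5.4K_p = 0 gives ζ = 6.7/(2√(5.4K_p)).
Setting ζ = 0.4037: √(5.4K_p) = 6.7/(2·0.4037) = 8.298, so K_p = 68.86/5.4 = 12.8.

K_p = 12.8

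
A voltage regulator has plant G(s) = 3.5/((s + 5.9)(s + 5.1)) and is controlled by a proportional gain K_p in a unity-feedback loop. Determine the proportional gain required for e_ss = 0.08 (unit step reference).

The loop is type 0, so e_ss(step) = 1/(1 + K_pos) with K_pos = K_p·G(0).
G(0) = 0.1163. Require 1/(1 + K_p·0.1163) = 0.08, so 1 + 0.1163·K_p = 12.5.
K_p = (12.5 − 1)/0.1163 = 98.9.

K_p = 98.9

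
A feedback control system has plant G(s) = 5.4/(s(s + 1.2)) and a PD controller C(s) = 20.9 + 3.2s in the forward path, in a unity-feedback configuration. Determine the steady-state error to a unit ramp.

The loop has one pole at the origin (type 1). Velocity error constant K_v = lim_{s→0} s·C(s)G(s) = 20.9·5.4/1.2 = 94.05.
Steady-state error to a unit ramp: e_ss = 1/K_v = 0.0106.

0.0106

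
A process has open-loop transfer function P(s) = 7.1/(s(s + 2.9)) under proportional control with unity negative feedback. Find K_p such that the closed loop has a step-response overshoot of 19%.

K_p = 1.36

From %OS = 100·exp(−πζ/√(1−ζ²)) = 19%, ζ = −ln(0.19)/√(π²+ln²(0.19)) = 0.4673.
Characteristic equation s² + 2.9s + 7.1K_p = 0 gives ζ = 2.9/(2√(7.1K_p)).
Setting ζ = 0.4673: √(7.1K_p) = 2.9/(2·0.4673) = 3.103, so K_p = 9.626/7.1 = 1.36.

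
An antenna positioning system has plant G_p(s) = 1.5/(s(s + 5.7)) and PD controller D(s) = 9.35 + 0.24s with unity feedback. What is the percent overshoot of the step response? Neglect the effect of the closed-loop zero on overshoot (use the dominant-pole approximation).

Forward path: (9.35 + 0.24s)·1.5/(s(s+5.7)). The closed-loop characteristic equation is s² + (5.7 + 1.5·0.24)s + 1.5·9.35 = 0.
That is s² + 6.06s + 14.02 = 0, so ω_n = 3.745 rad/s and ζ = 6.06/(2·3.745) = 0.8091.
%OS = 100·exp(−πζ/√(1−ζ²)) = 1.32%.

1.32%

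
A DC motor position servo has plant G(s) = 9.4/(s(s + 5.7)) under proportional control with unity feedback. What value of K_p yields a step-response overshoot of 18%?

K_p = 3.76

From %OS = 100·exp(−πζ/√(1−ζ²)) = 18%, ζ = −ln(0.18)/√(π²+ln²(0.18)) = 0.4791.
Characteristic equation s² + 5.7s + 9.4K_p = 0 gives ζ = 5.7/(2√(9.4K_p)).
Setting ζ = 0.4791: √(9.4K_p) = 5.7/(2·0.4791) = 5.949, so K_p = 35.38/9.4 = 3.76.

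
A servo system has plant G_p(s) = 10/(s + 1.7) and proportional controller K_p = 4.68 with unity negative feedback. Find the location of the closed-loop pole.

Closed-loop transfer function: T(s) = K_p·G_p(s)/(1 + K_p·G_p(s)) = 46.8/(s + 1.7 + 46.8) = 46.8/(s + 48.5).
The closed-loop pole is at s = −48.5.

s = -48.5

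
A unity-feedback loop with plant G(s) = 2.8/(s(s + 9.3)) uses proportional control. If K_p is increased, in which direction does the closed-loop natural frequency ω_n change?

ω_n = √(2.8·K_p), which grows with K_p.

increase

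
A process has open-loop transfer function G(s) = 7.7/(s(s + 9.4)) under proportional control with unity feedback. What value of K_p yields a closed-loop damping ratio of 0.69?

K_p = 6.03

Closed-loop characteristic equation: s² + 9.4s + K_p·7.7 = 0.
So ω_n = √(7.7K_p) and 2ζω_n = 9.4, giving ζ = 9.4/(2√(7.7K_p)).
Setting ζ = 0.69: √(7.7K_p) = 9.4/(2·0.69) = 6.812, so K_p = 46.4/7.7 = 6.03.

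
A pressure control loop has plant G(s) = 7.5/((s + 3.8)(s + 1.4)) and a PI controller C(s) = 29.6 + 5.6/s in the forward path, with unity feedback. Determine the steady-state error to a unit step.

The open loop C(s)G(s) has a pole at the origin (type 1), so the static position error constant is infinite and e_ss = 1/(1+∞) = 0.

0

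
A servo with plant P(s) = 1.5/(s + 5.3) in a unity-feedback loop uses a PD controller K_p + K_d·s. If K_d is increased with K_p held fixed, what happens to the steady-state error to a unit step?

K_d affects only the transient (the s-coefficient); the DC loop gain, and hence e_ss, depends only on K_p.

unchanged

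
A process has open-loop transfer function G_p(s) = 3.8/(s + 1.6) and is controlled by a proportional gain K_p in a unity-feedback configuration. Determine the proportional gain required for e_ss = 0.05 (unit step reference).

Steady-state error for a unit step on this type-0 loop is 1/(1 + K_p·G_p(0)).
G_p(0) = 2.375. Require 1/(1 + K_p·2.375) = 0.05, so 1 + 2.375·K_p = 20.
K_p = (20 − 1)/2.375 = 8.

K_p = 8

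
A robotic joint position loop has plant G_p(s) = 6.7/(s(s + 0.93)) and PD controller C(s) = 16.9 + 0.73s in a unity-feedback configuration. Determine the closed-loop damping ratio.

Forward path: (16.9 + 0.73s)·6.7/(s(s+0.93)). The closed-loop characteristic equation is s² + (0.93 + 6.7·0.73)s + 6.7·16.9 = 0.
That is s² + 5.821s + 113.2 = 0, so ω_n = 10.64 rad/s and ζ = 5.821/(2·10.64) = 0.2735.

ζ = 0.274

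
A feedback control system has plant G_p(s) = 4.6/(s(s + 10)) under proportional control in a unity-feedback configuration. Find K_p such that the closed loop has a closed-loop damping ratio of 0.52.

Closed-loop characteristic equation: s² + 10s + K_p·4.6 = 0.
So ω_n = √(4.6K_p) and 2ζω_n = 10, giving ζ = 10/(2√(4.6K_p)).
Setting ζ = 0.52: √(4.6K_p) = 10/(2·0.52) = 9.615, so K_p = 92.46/4.6 = 20.1.

K_p = 20.1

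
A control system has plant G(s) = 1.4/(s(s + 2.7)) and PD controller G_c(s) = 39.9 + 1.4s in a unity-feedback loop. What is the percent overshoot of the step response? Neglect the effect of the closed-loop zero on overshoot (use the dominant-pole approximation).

35.7%

Forward path: (39.9 + 1.4s)·1.4/(s(s+2.7)). The closed-loop characteristic equation is s² + (2.7 + 1.4·1.4)s + 1.4·39.9 = 0.
That is s² + 4.66s + 55.86 = 0, so ω_n = 7.474 rad/s and ζ = 4.66/(2·7.474) = 0.3117.
%OS = 100·exp(−πζ/√(1−ζ²)) = 35.7%.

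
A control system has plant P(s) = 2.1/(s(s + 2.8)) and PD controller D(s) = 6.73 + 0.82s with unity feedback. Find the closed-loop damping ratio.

ζ = 0.601

Forward path: (6.73 + 0.82s)·2.1/(s(s+2.8)). The closed-loop characteristic equation is s² + (2.8 + 2.1·0.82)s + 2.1·6.73 = 0.
That is s² + 4.522s + 14.13 = 0, so ω_n = 3.759 rad/s and ζ = 4.522/(2·3.759) = 0.6014.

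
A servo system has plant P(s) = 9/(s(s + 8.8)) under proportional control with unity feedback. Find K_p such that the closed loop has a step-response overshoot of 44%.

K_p = 33.7

From %OS = 100·exp(−πζ/√(1−ζ²)) = 44%, ζ = −ln(0.44)/√(π²+ln²(0.44)) = 0.2528.
Characteristic equation s² + 8.8s + 9K_p = 0 gives ζ = 8.8/(2√(9K_p)).
Setting ζ = 0.2528: √(9K_p) = 8.8/(2·0.2528) = 17.4, so K_p = 302.9/9 = 33.7.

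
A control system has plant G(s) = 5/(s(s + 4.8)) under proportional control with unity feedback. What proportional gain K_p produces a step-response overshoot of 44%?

K_p = 18

From %OS = 100·exp(−πζ/√(1−ζ²)) = 44%, ζ = −ln(0.44)/√(π²+ln²(0.44)) = 0.2528.
Characteristic equation s² + 4.8s + 5K_p = 0 gives ζ = 4.8/(2√(5K_p)).
Setting ζ = 0.2528: √(5K_p) = 4.8/(2·0.2528) = 9.492, so K_p = 90.1/5 = 18.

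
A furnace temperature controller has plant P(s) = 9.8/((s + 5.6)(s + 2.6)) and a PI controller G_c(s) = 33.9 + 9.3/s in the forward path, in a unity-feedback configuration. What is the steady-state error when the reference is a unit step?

The open loop G_c(s)P(s) has a pole at the origin (type 1), so the static position error constant is infinite and e_ss = 1/(1+∞) = 0.

0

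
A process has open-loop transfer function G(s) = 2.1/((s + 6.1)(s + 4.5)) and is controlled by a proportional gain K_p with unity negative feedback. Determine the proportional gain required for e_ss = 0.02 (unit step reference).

For a type-0 loop with proportional control, e_ss = 1/(1 + K_p·G(0)).
G(0) = 0.0765. Require 1/(1 + K_p·0.0765) = 0.02, so 1 + 0.0765·K_p = 50.
K_p = (50 − 1)/0.0765 = 640.

K_p = 640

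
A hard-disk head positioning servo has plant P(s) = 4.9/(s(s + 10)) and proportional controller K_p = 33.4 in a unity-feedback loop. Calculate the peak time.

Closed-loop characteristic equation: s² + 10s + 163.7 = 0, so ω_n = 12.79 rad/s and ζ = 10/(2·12.79) = 0.3908.
Damped frequency ω_d = ω_n√(1−ζ²) = 11.78 rad/s, so peak time T_p = π/ω_d = 0.267 s.

T_p = 0.267 s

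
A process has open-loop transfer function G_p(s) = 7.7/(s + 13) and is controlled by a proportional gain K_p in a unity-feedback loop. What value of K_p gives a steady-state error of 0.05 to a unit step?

K_p = 32.1

For a type-0 loop with proportional control, e_ss = 1/(1 + K_p·G_p(0)).
G_p(0) = 0.5923. Require 1/(1 + K_p·0.5923) = 0.05, so 1 + 0.5923·K_p = 20.
K_p = (20 − 1)/0.5923 = 32.1.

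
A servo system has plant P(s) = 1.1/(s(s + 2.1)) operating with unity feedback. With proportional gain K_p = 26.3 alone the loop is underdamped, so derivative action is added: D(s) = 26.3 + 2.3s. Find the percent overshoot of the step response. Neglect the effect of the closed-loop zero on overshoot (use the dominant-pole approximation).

Forward path: (26.3 + 2.3s)·1.1/(s(s+2.1)). The closed-loop characteristic equation is s² + (2.1 + 1.1·2.3)s + 1.1·26.3 = 0.
That is s² + 4.63s + 28.93 = 0, so ω_n = 5.379 rad/s and ζ = 4.63/(2·5.379) = 0.4304.
%OS = 100·exp(−πζ/√(1−ζ²)) = 22.4%.

22.4%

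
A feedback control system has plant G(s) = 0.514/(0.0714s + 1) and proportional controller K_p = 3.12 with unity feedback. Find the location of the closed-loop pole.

Closed loop: T(s) = K_p·G/(1+K_p·G) = 1.604/(0.0714s + 1 + 1.604), with pole at s = −(1 + 1.604)/0.0714 = −36.47.

s = -36.47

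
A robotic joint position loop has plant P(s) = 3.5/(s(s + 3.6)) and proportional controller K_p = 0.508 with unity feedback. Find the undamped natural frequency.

ω_n = 1.33 rad/s

The closed-loop denominator is s(s+3.6) + 0.508·3.5 = s² + 3.6s + 1.778.
So ω_n² = 1.778 ⇒ ω_n = 1.333 rad/s, and ζ = 3.6/(2ω_n) = 1.35.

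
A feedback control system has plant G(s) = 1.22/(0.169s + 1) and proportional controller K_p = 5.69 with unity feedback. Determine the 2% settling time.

Closed loop: T(s) = K_p·G/(1+K_p·G) = 6.942/(0.169s + 1 + 6.942), with pole at s = −(1 + 6.942)/0.169 = −46.99.
τ = 1/46.99 = 0.02128 s, so 2% settling time ≈ 4τ = 0.0851 s.

T_s ≈ 0.0851 s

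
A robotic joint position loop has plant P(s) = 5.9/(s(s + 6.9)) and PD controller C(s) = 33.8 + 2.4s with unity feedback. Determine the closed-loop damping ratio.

ζ = 0.746

Forward path: (33.8 + 2.4s)·5.9/(s(s+6.9)). The closed-loop characteristic equation is s² + (6.9 + 5.9·2.4)s + 5.9·33.8 = 0.
That is s² + 21.06s + 199.4 = 0, so ω_n = 14.12 rad/s and ζ = 21.06/(2·14.12) = 0.7457.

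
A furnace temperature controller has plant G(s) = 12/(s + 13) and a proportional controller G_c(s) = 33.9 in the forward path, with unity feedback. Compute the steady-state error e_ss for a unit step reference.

0.031

The loop is type 0. Static position error constant K_pos = G_c(0)·G(0) = 33.9·0.9231 = 31.29.
Steady-state error to a unit step: e_ss = 1/(1+K_pos) = 1/32.29 = 0.031.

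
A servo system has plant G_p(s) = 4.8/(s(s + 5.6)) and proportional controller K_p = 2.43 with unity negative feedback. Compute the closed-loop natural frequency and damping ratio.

ω_n = 3.42 rad/s, ζ = 0.82

With unity feedback the closed-loop characteristic equation is s² + 5.6s + 2.43·4.8 = s² + 5.6s + 11.66 = 0.
So ω_n² = 11.66 ⇒ ω_n = 3.415 rad/s, and ζ = 5.6/(2ω_n) = 0.82.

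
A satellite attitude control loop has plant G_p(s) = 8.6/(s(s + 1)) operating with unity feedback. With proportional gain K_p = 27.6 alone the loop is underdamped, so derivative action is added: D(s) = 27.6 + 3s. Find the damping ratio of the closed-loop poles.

Forward path: (27.6 + 3s)·8.6/(s(s+1)). The closed-loop characteristic equation is s² + (1 + 8.6·3)s + 8.6·27.6 = 0.
That is s² + 26.8s + 237.4 = 0, so ω_n = 15.41 rad/s and ζ = 26.8/(2·15.41) = 0.8698.

ζ = 0.87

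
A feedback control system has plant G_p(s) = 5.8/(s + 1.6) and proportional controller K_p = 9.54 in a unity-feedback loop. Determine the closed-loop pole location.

s = -56.93

Closed-loop transfer function: T(s) = K_p·G_p(s)/(1 + K_p·G_p(s)) = 55.33/(s + 1.6 + 55.33) = 55.33/(s + 56.93).
The closed-loop pole is at s = −56.93.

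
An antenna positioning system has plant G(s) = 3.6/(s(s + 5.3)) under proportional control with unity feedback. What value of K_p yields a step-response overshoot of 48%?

K_p = 37.7

From %OS = 100·exp(−πζ/√(1−ζ²)) = 48%, ζ = −ln(0.48)/√(π²+ln²(0.48)) = 0.2275.
Characteristic equation s² + 5.3s + 3.6K_p = 0 gives ζ = 5.3/(2√(3.6K_p)).
Setting ζ = 0.2275: √(3.6K_p) = 5.3/(2·0.2275) = 11.65, so K_p = 135.7/3.6 = 37.7.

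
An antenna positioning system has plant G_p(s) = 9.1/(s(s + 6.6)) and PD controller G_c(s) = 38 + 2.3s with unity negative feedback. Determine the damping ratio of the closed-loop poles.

Forward path: (38 + 2.3s)·9.1/(s(s+6.6)). The closed-loop characteristic equation is s² + (6.6 + 9.1·2.3)s + 9.1·38 = 0.
That is s² + 27.53s + 345.8 = 0, so ω_n = 18.6 rad/s and ζ = 27.53/(2·18.6) = 0.7402.

ζ = 0.74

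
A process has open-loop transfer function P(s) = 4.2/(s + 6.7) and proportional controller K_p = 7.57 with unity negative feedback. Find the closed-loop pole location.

s = -38.49

Closed-loop transfer function: T(s) = K_p·P(s)/(1 + K_p·P(s)) = 31.79/(s + 6.7 + 31.79) = 31.79/(s + 38.49).
The closed-loop pole is at s = −38.49.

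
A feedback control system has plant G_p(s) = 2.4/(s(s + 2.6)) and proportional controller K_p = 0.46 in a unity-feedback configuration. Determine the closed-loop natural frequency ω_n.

With unity feedback the closed-loop characteristic equation is s² + 2.6s + 0.46·2.4 = s² + 2.6s + 1.104 = 0.
So ω_n² = 1.104 ⇒ ω_n = 1.051 rad/s, and ζ = 2.6/(2ω_n) = 1.24.

ω_n = 1.05 rad/s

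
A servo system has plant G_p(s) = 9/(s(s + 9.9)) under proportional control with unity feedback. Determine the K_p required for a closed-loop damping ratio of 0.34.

K_p = 23.6

Closed-loop characteristic equation: s² + 9.9s + K_p·9 = 0.
So ω_n = √(9K_p) and 2ζω_n = 9.9, giving ζ = 9.9/(2√(9K_p)).
Setting ζ = 0.34: √(9K_p) = 9.9/(2·0.34) = 14.56, so K_p = 212/9 = 23.6.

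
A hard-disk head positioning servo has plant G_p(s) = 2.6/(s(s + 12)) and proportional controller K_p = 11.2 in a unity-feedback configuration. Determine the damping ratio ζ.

ζ = 1.11

With unity feedback the closed-loop characteristic equation is s² + 12s + 11.2·2.6 = s² + 12s + 29.12 = 0.
So ω_n² = 29.12 ⇒ ω_n = 5.396 rad/s, and ζ = 12/(2ω_n) = 1.11.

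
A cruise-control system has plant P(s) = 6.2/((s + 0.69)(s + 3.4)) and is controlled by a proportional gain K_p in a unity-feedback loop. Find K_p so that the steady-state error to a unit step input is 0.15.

K_p = 2.14

Steady-state error for a unit step on this type-0 loop is 1/(1 + K_p·P(0)).
P(0) = 2.643. Require 1/(1 + K_p·2.643) = 0.15, so 1 + 2.643·K_p = 6.667.
K_p = (6.667 − 1)/2.643 = 2.14.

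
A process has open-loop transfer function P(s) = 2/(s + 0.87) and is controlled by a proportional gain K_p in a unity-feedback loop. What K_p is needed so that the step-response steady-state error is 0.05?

The loop is type 0, so e_ss(step) = 1/(1 + K_pos) with K_pos = K_p·P(0).
P(0) = 2.299. Require 1/(1 + K_p·2.299) = 0.05, so 1 + 2.299·K_p = 20.
K_p = (20 − 1)/2.299 = 8.27.

K_p = 8.27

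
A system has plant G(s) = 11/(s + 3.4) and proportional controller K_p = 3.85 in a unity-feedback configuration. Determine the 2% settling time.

Closed-loop transfer function: T(s) = K_p·G(s)/(1 + K_p·G(s)) = 42.35/(s + 3.4 + 42.35) = 42.35/(s + 45.75).
Time constant τ = 1/45.75 = 0.02186 s, so the 2% settling time is about 4τ = 0.0874 s.

T_s ≈ 0.0874 s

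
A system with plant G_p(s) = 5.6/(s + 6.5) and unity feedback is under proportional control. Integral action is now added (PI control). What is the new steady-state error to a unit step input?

Adding integral action puts a pole at s = 0 in the forward path, raising the system type to 1; a type-1 loop has zero steady-state error to a step.

0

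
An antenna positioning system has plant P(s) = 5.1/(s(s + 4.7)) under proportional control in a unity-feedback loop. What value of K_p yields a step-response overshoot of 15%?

From %OS = 100·exp(−πζ/√(1−ζ²)) = 15%, ζ = −ln(0.15)/√(π²+ln²(0.15)) = 0.5169.
Characteristic equation s² + 4.7s + 5.1K_p = 0 gives ζ = 4.7/(2√(5.1K_p)).
Setting ζ = 0.5169: √(5.1K_p) = 4.7/(2·0.5169) = 4.546, so K_p = 20.67/5.1 = 4.05.

K_p = 4.05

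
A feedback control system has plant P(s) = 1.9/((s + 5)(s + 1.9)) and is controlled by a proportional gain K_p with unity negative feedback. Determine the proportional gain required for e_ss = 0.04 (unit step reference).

Steady-state error for a unit step on this type-0 loop is 1/(1 + K_p·P(0)).
P(0) = 0.2. Require 1/(1 + K_p·0.2) = 0.04, so 1 + 0.2·K_p = 25.
K_p = (25 − 1)/0.2 = 120.

K_p = 120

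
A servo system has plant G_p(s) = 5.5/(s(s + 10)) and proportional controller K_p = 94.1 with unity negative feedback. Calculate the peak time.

T_p = 0.142 s

The closed-loop denominator s² + 10s + 517.5 gives ω_n = √517.5 = 22.75 and ζ = 10/(2ω_n) = 0.2198.
Damped frequency ω_d = ω_n√(1−ζ²) = 22.19 rad/s, so peak time T_p = π/ω_d = 0.142 s.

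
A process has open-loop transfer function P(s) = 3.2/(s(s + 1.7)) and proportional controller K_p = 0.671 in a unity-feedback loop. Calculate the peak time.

T_p = 2.63 s

Closed-loop characteristic equation: s² + 1.7s + 2.147 = 0, so ω_n = 1.465 rad/s and ζ = 1.7/(2·1.465) = 0.5801.
Damped frequency ω_d = ω_n√(1−ζ²) = 1.194 rad/s, so peak time T_p = π/ω_d = 2.63 s.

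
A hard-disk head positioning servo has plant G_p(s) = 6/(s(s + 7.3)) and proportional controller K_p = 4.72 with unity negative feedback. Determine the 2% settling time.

T_s ≈ 1.1 s

Closed-loop characteristic equation: s² + 7.3s + 28.32 = 0, so ω_n = 5.322 rad/s and ζ = 7.3/(2·5.322) = 0.6859.
2% settling time T_s ≈ 4/(ζω_n) = 4/3.65 = 1.1 s.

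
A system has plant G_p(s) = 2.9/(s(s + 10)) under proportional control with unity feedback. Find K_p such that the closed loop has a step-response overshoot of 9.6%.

From %OS = 100·exp(−πζ/√(1−ζ²)) = 9.6%, ζ = −ln(0.096)/√(π²+ln²(0.096)) = 0.5979.
Characteristic equation s² + 10s + 2.9K_p = 0 gives ζ = 10/(2√(2.9K_p)).
Setting ζ = 0.5979: √(2.9K_p) = 10/(2·0.5979) = 8.362, so K_p = 69.93/2.9 = 24.1.

K_p = 24.1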